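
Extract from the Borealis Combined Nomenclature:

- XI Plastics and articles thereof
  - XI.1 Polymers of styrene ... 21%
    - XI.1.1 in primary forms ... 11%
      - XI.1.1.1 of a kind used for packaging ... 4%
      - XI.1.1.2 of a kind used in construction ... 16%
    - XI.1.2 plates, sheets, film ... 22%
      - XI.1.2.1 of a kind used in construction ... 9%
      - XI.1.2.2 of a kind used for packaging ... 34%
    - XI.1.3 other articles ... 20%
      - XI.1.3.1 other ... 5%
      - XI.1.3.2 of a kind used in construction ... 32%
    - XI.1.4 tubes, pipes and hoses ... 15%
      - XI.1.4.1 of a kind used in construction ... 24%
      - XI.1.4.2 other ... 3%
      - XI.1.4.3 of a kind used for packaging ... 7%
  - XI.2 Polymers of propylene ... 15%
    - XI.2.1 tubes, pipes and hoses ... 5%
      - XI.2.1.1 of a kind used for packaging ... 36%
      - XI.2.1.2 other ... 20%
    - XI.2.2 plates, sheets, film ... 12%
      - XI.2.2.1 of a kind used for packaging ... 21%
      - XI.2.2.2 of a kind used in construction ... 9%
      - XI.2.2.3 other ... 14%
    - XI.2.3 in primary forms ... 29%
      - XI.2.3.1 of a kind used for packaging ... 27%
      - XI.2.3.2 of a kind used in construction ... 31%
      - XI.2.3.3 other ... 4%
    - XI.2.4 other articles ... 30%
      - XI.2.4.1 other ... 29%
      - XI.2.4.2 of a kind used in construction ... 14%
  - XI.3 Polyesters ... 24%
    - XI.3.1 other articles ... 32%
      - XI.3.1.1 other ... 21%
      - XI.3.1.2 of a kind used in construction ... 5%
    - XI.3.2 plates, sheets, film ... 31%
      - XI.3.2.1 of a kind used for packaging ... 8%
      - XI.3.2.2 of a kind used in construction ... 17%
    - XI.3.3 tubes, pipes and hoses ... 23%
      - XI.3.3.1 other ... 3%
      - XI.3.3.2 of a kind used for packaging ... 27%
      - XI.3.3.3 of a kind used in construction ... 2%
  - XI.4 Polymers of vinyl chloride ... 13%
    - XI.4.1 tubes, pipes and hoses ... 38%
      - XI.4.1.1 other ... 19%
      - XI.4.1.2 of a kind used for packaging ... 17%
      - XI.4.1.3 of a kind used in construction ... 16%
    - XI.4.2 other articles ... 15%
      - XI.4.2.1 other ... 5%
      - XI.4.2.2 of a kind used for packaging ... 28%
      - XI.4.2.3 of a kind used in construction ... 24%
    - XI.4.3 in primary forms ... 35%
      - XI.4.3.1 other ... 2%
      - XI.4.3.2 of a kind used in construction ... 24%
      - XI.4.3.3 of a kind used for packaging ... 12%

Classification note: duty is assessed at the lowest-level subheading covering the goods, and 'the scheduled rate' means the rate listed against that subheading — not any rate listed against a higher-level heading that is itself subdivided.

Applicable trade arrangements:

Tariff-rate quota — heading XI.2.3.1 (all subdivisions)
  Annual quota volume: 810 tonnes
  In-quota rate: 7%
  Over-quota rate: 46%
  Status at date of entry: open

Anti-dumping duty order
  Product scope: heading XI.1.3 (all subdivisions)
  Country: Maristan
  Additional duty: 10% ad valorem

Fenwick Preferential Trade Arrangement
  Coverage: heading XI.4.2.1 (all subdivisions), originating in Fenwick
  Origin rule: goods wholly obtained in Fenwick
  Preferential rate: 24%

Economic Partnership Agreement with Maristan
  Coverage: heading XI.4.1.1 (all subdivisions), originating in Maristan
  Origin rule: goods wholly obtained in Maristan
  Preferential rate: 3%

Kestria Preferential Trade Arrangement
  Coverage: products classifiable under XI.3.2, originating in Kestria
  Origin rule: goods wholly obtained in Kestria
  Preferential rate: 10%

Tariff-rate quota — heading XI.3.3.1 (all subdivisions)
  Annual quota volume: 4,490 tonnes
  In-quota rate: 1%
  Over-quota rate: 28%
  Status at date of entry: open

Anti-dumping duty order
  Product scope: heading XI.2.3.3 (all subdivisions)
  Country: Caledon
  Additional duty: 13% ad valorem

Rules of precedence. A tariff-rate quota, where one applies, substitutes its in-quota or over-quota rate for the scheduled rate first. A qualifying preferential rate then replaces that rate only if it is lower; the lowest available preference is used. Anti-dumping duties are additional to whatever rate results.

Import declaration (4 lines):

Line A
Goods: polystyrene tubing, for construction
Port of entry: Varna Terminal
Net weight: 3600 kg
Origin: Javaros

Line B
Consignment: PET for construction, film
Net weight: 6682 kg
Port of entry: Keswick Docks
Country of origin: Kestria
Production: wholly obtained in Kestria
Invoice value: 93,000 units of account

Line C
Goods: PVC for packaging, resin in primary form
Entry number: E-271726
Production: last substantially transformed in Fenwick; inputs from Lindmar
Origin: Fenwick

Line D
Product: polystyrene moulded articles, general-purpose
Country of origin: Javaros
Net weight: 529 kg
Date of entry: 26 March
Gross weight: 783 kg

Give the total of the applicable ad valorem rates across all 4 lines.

Line A: polystyrene → XI.1; tubing → XI.1.4; for construction → XI.1.4.1. Scheduled 24%. No special measure applies. → 24%.
Line B: PET → XI.3; film → XI.3.2; for construction → XI.3.2.2. Scheduled 17%. Kestria agreement on XI.3.2: wholly obtained → 10% available; preferential 10%. → 10%.
Line C: PVC → XI.4; resin in primary form → XI.4.3; for packaging → XI.4.3.3. Scheduled 12%. Fenwick agreement on XI.4.2.1: XI.4.3.3 not covered. → 12%.
Line D: polystyrene → XI.1; moulded articles → XI.1.3; general-purpose → XI.1.3.1. Scheduled 5%. No special measure applies. → 5%.
Sum: 24% + 10% + 12% + 5% = 51%.

51%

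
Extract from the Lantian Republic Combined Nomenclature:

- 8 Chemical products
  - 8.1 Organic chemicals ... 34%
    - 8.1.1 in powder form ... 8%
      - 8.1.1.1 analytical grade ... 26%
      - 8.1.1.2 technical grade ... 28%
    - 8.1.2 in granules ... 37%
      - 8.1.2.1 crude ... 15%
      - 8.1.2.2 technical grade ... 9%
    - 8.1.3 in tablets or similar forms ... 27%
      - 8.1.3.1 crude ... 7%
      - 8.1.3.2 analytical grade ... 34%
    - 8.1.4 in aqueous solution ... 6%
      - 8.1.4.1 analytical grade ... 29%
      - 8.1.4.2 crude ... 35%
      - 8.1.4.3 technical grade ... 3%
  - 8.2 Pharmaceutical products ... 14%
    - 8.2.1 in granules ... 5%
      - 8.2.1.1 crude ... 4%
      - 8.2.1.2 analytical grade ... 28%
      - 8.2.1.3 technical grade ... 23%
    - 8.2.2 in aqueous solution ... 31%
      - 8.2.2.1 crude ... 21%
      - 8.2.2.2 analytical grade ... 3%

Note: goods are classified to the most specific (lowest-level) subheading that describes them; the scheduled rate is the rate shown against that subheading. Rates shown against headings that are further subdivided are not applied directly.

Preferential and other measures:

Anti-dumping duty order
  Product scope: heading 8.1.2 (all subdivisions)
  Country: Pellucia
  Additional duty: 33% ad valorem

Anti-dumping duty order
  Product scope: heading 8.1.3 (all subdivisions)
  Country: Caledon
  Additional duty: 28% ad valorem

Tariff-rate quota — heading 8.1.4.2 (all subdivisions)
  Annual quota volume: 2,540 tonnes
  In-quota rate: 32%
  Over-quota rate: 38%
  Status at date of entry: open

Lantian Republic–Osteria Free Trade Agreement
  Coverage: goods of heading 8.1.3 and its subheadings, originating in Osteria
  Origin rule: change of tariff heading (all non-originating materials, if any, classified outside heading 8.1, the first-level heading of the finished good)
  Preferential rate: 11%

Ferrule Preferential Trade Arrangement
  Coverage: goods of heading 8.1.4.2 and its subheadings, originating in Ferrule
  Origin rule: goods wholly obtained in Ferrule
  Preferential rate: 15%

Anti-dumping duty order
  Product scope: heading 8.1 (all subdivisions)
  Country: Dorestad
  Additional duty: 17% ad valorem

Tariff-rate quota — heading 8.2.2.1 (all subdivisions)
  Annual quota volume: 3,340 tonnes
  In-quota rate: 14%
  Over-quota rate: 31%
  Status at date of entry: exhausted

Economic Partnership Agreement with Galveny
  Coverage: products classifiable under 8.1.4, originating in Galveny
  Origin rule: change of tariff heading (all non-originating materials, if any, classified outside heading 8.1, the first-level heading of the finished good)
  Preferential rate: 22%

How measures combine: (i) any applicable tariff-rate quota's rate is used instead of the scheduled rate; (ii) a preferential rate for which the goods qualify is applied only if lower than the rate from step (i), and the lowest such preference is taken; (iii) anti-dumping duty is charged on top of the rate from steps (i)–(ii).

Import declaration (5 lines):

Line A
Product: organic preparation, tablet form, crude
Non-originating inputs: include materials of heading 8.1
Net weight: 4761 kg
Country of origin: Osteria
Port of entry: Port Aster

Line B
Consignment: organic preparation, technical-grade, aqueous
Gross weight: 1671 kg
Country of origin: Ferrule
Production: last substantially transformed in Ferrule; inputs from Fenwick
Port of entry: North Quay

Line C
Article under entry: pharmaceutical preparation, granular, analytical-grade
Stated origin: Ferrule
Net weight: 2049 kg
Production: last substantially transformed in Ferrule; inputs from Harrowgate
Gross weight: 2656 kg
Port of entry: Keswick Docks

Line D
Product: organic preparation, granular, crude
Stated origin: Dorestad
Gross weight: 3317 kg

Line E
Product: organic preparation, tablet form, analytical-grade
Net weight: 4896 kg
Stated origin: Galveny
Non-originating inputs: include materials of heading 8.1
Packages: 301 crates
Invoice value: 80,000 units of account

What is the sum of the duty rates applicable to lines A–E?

104%

Line A: organic → 8.1; tablet form → 8.1.3; crude → 8.1.3.1. Scheduled 7%. Osteria agreement on 8.1.3: CTH not met. → 7%.
Line B: organic → 8.1; aqueous → 8.1.4; technical-grade → 8.1.4.3. Scheduled 3%. Ferrule agreement on 8.1.4.2: 8.1.4.3 not covered. → 3%.
Line C: pharmaceutical → 8.2; granular → 8.2.1; analytical-grade → 8.2.1.2. Scheduled 28%. Ferrule agreement on 8.1.4.2: 8.2.1.2 not covered. → 28%.
Line D: organic → 8.1; granular → 8.1.2; crude → 8.1.2.1. Scheduled 15%. anti-dumping (Dorestad, 8.1): +17%; total 15% + 17% = 32%. → 32%.
Line E: organic → 8.1; tablet form → 8.1.3; analytical-grade → 8.1.3.2. Scheduled 34%. Galveny agreement on 8.1.4: 8.1.3.2 not covered. → 34%.
Sum: 7% + 3% + 28% + 32% + 34% = 104%.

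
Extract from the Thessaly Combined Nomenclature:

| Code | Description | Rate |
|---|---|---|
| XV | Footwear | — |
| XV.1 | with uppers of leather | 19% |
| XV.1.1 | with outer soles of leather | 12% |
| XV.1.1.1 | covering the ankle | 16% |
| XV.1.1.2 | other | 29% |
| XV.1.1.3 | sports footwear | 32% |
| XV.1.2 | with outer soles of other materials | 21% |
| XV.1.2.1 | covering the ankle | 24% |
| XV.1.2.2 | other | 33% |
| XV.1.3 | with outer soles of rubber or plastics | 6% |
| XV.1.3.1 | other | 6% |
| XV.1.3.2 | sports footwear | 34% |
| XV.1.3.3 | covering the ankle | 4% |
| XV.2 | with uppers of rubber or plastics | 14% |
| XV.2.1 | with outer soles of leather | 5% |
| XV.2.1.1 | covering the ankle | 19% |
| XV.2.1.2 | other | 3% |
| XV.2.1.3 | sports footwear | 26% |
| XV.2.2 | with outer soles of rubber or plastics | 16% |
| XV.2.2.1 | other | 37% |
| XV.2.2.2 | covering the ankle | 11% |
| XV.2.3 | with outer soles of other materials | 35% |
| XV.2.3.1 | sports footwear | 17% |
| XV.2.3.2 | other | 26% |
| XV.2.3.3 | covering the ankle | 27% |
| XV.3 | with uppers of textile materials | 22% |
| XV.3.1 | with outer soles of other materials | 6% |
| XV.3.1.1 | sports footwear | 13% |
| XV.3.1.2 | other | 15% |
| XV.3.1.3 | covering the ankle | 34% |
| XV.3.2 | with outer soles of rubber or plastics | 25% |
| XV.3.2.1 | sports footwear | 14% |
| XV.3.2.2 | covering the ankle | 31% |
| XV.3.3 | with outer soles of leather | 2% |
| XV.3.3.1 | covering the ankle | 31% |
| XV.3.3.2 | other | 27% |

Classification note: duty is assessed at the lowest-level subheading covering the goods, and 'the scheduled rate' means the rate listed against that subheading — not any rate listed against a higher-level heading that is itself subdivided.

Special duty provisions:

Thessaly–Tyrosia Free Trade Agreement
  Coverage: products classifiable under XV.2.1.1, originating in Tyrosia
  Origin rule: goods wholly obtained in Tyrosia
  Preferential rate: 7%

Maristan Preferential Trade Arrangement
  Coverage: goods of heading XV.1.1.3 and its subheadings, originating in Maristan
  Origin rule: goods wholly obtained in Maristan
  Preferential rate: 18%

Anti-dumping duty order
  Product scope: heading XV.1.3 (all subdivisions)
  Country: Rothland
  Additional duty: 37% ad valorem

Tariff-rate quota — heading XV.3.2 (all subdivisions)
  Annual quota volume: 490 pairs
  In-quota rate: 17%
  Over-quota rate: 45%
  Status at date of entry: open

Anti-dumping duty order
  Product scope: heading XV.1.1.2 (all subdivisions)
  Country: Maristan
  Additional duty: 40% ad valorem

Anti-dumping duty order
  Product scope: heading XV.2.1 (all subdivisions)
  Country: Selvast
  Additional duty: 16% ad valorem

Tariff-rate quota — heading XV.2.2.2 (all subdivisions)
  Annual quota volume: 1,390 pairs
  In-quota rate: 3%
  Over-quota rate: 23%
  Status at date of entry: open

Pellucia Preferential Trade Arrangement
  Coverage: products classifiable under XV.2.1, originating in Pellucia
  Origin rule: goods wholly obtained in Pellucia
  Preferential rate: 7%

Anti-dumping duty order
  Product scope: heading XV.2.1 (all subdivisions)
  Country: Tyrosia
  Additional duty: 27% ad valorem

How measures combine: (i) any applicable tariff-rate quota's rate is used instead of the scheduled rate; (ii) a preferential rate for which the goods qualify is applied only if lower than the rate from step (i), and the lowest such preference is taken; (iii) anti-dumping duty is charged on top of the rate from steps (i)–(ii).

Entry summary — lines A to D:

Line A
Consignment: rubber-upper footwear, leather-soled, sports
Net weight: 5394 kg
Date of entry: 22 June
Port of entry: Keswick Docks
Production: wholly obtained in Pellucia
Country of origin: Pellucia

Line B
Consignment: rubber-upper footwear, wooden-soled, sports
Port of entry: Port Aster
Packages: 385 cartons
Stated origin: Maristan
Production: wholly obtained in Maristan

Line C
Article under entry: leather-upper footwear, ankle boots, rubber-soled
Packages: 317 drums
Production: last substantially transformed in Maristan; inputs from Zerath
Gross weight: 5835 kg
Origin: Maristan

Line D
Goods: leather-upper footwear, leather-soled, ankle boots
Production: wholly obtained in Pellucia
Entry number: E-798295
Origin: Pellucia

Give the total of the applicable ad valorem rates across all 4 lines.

Line A: rubber-upper → XV.2; leather-soled → XV.2.1; sports → XV.2.1.3. Scheduled 26%. Pellucia agreement on XV.2.1: wholly obtained → 7% available; preferential 7%. → 7%.
Line B: rubber-upper → XV.2; wooden-soled → XV.2.3; sports → XV.2.3.1. Scheduled 17%. Maristan agreement on XV.1.1.3: XV.2.3.1 not covered. → 17%.
Line C: leather-upper → XV.1; rubber-soled → XV.1.3; ankle boots → XV.1.3.3. Scheduled 4%. Maristan agreement on XV.1.1.3: XV.1.3.3 not covered. → 4%.
Line D: leather-upper → XV.1; leather-soled → XV.1.1; ankle boots → XV.1.1.1. Scheduled 16%. Pellucia agreement on XV.2.1: XV.1.1.1 not covered. → 16%.
Sum: 7% + 17% + 4% + 16% = 44%.

44%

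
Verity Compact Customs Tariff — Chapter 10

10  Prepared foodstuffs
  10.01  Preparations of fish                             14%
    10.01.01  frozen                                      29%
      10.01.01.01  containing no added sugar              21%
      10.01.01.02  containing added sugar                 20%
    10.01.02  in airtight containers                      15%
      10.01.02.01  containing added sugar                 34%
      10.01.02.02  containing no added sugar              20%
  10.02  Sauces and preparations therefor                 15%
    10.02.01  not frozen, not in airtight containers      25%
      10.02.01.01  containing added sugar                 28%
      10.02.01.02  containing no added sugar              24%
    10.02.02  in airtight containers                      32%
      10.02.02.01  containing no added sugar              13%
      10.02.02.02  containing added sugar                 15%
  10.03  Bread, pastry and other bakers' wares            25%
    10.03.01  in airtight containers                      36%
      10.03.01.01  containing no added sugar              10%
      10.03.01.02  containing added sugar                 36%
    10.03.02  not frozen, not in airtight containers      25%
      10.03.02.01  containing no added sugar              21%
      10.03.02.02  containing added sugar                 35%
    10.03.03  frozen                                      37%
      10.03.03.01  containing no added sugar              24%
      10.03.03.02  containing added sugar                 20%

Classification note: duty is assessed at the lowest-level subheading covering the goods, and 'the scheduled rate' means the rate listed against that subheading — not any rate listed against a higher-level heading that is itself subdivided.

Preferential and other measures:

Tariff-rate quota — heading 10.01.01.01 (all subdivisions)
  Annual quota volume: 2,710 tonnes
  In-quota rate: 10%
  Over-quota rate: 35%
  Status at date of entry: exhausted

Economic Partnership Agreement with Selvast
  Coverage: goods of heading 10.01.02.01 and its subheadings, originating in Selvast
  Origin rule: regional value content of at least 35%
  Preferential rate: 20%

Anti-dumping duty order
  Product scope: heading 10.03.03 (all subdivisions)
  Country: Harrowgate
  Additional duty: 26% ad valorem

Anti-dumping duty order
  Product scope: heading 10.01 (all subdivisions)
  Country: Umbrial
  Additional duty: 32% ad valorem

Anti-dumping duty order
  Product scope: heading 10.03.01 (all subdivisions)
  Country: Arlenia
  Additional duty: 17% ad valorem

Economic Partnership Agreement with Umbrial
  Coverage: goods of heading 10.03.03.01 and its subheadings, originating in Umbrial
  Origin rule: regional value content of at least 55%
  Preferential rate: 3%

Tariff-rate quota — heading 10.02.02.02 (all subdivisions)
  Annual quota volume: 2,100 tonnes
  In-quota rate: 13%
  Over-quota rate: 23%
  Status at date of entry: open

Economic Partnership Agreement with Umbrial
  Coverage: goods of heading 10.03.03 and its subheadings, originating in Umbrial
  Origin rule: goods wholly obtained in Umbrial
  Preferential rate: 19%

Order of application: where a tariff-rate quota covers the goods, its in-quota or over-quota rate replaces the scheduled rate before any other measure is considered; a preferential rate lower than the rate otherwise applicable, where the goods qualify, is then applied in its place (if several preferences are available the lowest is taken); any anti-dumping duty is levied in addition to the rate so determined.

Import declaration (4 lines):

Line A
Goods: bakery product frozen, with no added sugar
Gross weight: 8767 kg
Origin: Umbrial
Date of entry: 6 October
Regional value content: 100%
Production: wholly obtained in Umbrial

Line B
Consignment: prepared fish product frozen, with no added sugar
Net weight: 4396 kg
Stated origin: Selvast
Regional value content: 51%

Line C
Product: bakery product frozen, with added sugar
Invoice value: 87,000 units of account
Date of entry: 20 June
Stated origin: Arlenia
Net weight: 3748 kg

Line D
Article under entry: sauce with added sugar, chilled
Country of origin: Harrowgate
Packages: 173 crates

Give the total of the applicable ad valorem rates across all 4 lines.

Line A: bakery product → 10.03; frozen → 10.03.03; with no added sugar → 10.03.03.01. Scheduled 24%. Umbrial agreement on 10.03.03.01: RVC ≥ 55% → 3% available; Umbrial agreement on 10.03.03: wholly obtained → 19% available; preferential 3%. → 3%.
Line B: prepared fish product → 10.01; frozen → 10.01.01; with no added sugar → 10.01.01.01. Scheduled 21%. quota on 10.01.01.01 exhausted → over-quota 35%; Selvast agreement on 10.01.02.01: 10.01.01.01 not covered. → 35%.
Line C: bakery product → 10.03; frozen → 10.03.03; with added sugar → 10.03.03.02. Scheduled 20%. No special measure applies. → 20%.
Line D: sauce → 10.02; chilled → 10.02.01; with added sugar → 10.02.01.01. Scheduled 28%. No special measure applies. → 28%.
Sum: 3% + 35% + 20% + 28% = 86%.

86%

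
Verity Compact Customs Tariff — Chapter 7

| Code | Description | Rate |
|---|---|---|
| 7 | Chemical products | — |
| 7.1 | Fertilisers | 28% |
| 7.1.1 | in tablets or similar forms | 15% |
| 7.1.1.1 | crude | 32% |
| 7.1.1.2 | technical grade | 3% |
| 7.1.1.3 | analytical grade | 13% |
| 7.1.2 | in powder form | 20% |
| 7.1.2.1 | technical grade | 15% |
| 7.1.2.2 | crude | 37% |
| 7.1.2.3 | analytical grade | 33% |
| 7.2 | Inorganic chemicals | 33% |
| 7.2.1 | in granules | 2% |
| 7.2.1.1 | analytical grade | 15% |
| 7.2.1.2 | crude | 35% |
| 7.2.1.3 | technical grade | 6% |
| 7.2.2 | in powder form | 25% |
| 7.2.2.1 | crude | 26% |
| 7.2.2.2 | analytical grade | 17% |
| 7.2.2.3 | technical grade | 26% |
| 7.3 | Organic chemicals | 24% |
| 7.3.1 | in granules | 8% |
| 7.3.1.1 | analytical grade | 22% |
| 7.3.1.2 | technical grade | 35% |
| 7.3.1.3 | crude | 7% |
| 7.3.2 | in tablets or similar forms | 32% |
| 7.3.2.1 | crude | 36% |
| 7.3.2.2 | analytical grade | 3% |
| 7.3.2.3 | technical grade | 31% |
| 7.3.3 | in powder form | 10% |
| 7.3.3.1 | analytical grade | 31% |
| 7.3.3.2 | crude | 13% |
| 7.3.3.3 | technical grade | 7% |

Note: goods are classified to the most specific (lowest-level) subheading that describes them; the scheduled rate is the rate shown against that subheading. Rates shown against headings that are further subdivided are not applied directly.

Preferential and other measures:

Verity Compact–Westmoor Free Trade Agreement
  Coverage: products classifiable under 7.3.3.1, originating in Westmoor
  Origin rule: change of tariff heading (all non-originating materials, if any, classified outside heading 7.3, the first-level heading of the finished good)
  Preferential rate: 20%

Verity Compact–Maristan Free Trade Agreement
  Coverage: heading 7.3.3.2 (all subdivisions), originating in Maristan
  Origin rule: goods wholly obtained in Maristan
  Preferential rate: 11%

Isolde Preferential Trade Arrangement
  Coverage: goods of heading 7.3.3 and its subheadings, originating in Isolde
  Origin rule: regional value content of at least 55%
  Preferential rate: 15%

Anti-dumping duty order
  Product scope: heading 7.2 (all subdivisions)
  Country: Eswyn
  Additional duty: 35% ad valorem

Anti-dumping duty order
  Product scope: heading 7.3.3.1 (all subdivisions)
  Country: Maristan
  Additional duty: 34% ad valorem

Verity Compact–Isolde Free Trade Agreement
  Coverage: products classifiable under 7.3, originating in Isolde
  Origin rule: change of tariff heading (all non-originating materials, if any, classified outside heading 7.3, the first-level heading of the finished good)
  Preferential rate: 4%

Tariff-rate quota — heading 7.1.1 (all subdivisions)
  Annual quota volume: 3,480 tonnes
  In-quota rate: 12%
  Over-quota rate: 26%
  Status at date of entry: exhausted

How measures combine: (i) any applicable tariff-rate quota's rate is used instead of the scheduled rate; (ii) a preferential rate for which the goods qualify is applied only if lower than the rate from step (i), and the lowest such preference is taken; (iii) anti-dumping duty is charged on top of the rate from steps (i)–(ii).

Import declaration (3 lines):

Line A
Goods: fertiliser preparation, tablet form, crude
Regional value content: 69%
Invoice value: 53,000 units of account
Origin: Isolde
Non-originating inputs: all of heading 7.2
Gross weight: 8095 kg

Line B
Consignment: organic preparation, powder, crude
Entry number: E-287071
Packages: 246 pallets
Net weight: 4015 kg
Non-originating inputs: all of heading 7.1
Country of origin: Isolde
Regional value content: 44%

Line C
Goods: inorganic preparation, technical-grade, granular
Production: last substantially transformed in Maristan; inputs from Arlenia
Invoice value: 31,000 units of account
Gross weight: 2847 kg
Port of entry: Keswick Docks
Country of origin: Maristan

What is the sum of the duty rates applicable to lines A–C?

36%

Line A: fertiliser → 7.1; tablet form → 7.1.1; crude → 7.1.1.1. Scheduled 32%. quota on 7.1.1 exhausted → over-quota 26%; Isolde agreement on 7.3.3: 7.1.1.1 not covered; Isolde agreement on 7.3: 7.1.1.1 not covered. → 26%.
Line B: organic → 7.3; powder → 7.3.3; crude → 7.3.3.2. Scheduled 13%. Isolde agreement on 7.3.3: RVC < 55%; Isolde agreement on 7.3: CTH met → 4% available; preferential 4%. → 4%.
Line C: inorganic → 7.2; granular → 7.2.1; technical-grade → 7.2.1.3. Scheduled 6%. Maristan agreement on 7.3.3.2: 7.2.1.3 not covered. → 6%.
Sum: 26% + 4% + 6% = 36%.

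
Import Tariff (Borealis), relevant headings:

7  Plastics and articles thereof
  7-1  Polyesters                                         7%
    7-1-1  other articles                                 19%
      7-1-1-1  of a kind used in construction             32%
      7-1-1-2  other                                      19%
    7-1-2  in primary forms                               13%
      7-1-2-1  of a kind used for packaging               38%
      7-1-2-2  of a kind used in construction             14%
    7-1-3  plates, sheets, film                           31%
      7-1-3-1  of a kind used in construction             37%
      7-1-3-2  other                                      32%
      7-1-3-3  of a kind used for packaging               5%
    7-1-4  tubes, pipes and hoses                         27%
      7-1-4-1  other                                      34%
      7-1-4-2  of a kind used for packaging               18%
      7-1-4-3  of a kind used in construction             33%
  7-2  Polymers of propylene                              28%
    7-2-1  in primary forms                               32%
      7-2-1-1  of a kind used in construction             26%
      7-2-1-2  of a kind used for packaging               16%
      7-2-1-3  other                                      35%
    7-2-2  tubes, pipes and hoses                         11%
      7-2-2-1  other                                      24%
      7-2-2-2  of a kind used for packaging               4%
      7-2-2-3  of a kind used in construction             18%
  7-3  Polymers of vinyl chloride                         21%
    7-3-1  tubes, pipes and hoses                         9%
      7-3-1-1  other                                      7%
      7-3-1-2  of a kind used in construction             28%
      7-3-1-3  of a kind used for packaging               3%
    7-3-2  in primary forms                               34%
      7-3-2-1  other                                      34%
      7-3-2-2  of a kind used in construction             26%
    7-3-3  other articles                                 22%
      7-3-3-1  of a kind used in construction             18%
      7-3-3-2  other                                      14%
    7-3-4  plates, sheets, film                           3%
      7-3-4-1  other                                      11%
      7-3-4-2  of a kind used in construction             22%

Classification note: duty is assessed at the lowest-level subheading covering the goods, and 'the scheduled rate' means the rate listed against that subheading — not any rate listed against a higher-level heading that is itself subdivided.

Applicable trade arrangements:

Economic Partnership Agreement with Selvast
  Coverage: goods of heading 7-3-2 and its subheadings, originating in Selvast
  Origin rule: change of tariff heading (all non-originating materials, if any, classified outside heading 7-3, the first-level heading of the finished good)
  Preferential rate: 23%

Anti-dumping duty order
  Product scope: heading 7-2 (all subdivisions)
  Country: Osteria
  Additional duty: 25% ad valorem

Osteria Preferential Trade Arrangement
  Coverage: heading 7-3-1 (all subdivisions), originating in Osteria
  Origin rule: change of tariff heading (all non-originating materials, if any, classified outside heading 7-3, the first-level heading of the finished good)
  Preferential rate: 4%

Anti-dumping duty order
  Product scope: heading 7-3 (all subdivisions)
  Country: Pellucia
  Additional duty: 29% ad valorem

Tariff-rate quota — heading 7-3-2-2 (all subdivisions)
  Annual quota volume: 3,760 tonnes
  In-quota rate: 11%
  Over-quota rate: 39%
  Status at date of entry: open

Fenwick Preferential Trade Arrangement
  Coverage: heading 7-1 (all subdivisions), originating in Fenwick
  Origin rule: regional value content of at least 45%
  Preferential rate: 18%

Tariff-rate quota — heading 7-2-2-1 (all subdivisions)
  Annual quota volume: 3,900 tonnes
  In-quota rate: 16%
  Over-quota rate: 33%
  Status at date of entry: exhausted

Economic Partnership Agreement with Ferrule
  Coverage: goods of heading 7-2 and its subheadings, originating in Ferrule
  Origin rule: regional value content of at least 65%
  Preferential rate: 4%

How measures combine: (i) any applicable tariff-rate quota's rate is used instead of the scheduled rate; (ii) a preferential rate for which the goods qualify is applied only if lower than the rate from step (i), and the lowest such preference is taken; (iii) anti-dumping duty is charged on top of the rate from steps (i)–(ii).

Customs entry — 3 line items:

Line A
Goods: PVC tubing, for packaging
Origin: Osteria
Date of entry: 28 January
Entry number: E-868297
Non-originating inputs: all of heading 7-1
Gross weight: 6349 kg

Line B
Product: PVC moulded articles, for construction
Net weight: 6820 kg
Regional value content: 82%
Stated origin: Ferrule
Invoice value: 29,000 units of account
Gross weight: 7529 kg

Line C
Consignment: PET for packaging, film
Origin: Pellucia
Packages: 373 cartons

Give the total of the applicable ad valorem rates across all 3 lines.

Line A: PVC → 7-3; tubing → 7-3-1; for packaging → 7-3-1-3. Scheduled 3%. Osteria agreement on 7-3-1: CTH met → 4% available; preference 4% not lower than 3% → no reduction. → 3%.
Line B: PVC → 7-3; moulded articles → 7-3-3; for construction → 7-3-3-1. Scheduled 18%. Ferrule agreement on 7-2: 7-3-3-1 not covered. → 18%.
Line C: PET → 7-1; film → 7-1-3; for packaging → 7-1-3-3. Scheduled 5%. No special measure applies. → 5%.
Sum: 3% + 18% + 5% = 26%.

26%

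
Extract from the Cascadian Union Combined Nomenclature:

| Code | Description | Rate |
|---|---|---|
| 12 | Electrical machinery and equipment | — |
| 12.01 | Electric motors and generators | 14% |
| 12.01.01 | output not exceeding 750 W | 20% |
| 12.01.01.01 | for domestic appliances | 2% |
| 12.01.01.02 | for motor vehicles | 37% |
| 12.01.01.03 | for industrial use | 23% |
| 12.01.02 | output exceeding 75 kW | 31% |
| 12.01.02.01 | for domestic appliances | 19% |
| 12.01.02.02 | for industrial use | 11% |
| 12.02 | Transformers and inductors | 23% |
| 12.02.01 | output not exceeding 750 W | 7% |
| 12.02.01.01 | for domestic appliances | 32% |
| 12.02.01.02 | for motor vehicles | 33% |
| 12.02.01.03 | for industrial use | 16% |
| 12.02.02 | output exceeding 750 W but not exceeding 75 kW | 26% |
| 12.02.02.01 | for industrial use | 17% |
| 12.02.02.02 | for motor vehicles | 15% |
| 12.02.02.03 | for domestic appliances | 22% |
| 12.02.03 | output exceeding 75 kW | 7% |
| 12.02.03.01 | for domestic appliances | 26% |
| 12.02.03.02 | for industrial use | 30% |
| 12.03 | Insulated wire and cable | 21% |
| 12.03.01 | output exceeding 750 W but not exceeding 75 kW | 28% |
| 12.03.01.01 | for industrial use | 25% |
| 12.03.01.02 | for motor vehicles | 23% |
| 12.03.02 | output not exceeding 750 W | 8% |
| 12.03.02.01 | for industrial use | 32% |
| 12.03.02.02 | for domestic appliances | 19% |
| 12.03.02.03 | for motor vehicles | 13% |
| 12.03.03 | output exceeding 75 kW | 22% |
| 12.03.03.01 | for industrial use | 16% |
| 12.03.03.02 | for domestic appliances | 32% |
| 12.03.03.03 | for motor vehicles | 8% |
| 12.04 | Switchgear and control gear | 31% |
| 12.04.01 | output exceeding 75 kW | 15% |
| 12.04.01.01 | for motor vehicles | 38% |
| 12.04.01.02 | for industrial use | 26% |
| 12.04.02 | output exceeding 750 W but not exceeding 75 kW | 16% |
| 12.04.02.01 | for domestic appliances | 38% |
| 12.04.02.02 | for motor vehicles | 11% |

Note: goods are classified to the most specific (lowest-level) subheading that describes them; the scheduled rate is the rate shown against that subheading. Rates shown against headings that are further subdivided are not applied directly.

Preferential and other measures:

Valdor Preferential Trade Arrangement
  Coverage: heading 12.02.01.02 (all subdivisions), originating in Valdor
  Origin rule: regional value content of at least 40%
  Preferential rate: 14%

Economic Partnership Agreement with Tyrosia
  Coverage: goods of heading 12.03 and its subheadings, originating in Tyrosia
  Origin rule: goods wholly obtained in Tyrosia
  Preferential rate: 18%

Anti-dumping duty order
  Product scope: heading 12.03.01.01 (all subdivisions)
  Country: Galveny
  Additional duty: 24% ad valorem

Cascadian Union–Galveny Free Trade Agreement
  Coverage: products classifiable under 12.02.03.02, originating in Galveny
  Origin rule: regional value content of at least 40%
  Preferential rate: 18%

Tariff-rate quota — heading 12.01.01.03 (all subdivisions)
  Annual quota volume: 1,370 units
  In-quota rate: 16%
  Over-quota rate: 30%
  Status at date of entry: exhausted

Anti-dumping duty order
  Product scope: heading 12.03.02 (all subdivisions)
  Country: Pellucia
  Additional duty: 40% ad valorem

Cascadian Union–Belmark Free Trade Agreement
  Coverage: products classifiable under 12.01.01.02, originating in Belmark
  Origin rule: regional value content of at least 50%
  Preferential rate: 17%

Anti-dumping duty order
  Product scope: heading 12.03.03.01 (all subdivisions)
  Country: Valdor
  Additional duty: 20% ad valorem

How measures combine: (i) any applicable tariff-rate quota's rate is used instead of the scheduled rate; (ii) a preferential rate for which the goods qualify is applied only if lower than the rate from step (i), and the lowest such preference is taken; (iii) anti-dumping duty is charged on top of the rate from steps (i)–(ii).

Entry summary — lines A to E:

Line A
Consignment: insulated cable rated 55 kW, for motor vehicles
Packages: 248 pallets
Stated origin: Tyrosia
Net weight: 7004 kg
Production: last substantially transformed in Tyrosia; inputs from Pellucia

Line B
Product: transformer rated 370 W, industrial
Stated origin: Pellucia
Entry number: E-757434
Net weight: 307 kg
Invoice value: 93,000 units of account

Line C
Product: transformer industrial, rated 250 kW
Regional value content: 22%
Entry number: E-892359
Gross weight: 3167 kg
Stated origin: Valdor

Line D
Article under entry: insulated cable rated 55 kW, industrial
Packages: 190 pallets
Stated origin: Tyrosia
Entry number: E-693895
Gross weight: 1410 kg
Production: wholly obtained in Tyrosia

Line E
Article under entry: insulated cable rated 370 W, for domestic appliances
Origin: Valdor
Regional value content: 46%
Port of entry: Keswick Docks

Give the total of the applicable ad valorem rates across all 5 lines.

106%

Line A: insulated cable → 12.03; rated 55 kW → 12.03.01; for motor vehicles → 12.03.01.02. Scheduled 23%. Tyrosia agreement on 12.03: not wholly obtained. → 23%.
Line B: transformer → 12.02; rated 370 W → 12.02.01; industrial → 12.02.01.03. Scheduled 16%. No special measure applies. → 16%.
Line C: transformer → 12.02; rated 250 kW → 12.02.03; industrial → 12.02.03.02. Scheduled 30%. Valdor agreement on 12.02.01.02: 12.02.03.02 not covered. → 30%.
Line D: insulated cable → 12.03; rated 55 kW → 12.03.01; industrial → 12.03.01.01. Scheduled 25%. Tyrosia agreement on 12.03: wholly obtained → 18% available; preferential 18%. → 18%.
Line E: insulated cable → 12.03; rated 370 W → 12.03.02; for domestic appliances → 12.03.02.02. Scheduled 19%. Valdor agreement on 12.02.01.02: 12.03.02.02 not covered. → 19%.
Sum: 23% + 16% + 30% + 18% + 19% = 106%.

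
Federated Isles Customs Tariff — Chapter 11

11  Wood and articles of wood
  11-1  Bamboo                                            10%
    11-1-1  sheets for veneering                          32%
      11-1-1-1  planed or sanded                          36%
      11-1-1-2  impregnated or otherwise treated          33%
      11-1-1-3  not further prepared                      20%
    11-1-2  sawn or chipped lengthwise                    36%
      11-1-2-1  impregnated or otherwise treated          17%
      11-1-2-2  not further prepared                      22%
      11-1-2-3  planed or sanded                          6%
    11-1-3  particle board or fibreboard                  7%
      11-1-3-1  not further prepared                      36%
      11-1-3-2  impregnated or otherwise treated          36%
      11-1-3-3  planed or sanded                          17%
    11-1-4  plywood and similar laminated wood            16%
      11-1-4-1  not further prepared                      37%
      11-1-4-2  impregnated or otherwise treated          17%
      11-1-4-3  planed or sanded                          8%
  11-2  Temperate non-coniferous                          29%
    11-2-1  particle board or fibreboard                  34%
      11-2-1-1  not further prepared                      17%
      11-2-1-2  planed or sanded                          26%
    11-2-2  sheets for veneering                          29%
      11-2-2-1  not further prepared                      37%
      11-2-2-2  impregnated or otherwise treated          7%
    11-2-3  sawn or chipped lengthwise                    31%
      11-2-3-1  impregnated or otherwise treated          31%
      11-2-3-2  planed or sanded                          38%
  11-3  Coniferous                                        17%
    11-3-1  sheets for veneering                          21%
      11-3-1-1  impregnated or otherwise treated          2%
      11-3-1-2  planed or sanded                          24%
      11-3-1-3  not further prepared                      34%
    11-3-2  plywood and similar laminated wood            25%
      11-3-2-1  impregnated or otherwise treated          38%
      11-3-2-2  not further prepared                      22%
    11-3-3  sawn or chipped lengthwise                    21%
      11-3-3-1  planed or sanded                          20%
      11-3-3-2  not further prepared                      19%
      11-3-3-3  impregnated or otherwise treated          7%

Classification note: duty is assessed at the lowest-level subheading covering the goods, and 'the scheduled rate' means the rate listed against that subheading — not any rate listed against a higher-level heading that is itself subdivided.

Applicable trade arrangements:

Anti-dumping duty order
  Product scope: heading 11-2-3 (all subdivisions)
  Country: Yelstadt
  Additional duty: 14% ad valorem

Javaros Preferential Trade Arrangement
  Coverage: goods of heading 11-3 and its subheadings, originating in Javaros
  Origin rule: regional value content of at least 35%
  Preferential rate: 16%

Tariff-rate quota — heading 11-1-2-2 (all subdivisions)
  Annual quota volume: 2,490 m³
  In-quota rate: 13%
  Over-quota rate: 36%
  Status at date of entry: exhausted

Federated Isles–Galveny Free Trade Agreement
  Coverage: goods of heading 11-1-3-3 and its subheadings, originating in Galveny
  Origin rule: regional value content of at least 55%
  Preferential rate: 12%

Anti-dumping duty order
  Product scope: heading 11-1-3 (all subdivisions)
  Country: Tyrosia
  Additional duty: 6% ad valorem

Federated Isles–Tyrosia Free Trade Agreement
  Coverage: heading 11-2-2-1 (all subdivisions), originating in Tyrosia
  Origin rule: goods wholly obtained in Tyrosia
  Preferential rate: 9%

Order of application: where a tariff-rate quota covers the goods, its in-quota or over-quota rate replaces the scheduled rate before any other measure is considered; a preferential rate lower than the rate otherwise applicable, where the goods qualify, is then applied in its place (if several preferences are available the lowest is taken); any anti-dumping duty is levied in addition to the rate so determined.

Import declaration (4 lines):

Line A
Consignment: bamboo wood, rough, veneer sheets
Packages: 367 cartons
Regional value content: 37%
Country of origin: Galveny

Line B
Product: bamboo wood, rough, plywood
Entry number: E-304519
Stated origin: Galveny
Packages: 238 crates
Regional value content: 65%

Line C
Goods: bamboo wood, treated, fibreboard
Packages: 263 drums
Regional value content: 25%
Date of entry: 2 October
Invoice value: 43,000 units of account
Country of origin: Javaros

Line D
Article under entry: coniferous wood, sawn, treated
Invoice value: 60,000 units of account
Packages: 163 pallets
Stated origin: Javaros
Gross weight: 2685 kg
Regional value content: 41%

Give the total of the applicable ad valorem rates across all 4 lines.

Line A: bamboo → 11-1; veneer sheets → 11-1-1; rough → 11-1-1-3. Scheduled 20%. Galveny agreement on 11-1-3-3: 11-1-1-3 not covered. → 20%.
Line B: bamboo → 11-1; plywood → 11-1-4; rough → 11-1-4-1. Scheduled 37%. Galveny agreement on 11-1-3-3: 11-1-4-1 not covered. → 37%.
Line C: bamboo → 11-1; fibreboard → 11-1-3; treated → 11-1-3-2. Scheduled 36%. Javaros agreement on 11-3: 11-1-3-2 not covered. → 36%.
Line D: coniferous → 11-3; sawn → 11-3-3; treated → 11-3-3-3. Scheduled 7%. Javaros agreement on 11-3: RVC ≥ 35% → 16% available; preference 16% not lower than 7% → no reduction. → 7%.
Sum: 20% + 37% + 36% + 7% = 100%.

100%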